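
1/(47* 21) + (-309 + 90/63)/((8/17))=-5160733/7896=-653.59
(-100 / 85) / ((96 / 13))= -65 / 408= -0.16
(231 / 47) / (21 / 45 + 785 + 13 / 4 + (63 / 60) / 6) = 27720 / 4449349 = 0.01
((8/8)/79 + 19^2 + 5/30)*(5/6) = 855995/2844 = 300.98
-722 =-722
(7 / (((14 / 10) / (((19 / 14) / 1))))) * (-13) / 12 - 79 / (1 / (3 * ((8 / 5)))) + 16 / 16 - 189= -482623 / 840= -574.55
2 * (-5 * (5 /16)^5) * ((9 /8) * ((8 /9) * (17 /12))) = -0.04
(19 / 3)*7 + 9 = 160 / 3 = 53.33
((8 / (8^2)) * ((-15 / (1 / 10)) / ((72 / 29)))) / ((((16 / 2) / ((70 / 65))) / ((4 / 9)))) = -5075 / 11232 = -0.45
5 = 5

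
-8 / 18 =-4 / 9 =-0.44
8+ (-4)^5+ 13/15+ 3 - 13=-15377/15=-1025.13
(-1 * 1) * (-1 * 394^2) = 155236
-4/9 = -0.44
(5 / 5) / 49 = 1 / 49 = 0.02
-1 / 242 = -0.00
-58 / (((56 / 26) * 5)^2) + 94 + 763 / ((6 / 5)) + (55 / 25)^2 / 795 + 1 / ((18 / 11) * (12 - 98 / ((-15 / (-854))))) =3594990273967 / 4929106000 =729.34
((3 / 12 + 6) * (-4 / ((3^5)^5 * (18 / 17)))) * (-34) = 7225 / 7625597484987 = 0.00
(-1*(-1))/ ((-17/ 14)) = -14/ 17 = -0.82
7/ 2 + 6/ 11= 4.05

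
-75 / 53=-1.42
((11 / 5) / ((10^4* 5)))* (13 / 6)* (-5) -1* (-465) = 139499857 / 300000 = 465.00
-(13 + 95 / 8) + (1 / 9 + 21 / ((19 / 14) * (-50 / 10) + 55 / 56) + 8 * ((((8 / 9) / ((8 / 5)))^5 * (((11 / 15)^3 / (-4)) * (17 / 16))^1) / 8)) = -941397033247 / 33161918400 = -28.39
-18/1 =-18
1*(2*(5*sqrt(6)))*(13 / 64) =65*sqrt(6) / 32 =4.98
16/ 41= 0.39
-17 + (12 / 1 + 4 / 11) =-51 / 11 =-4.64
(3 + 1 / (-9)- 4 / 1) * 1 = -10 / 9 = -1.11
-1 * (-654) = 654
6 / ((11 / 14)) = 84 / 11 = 7.64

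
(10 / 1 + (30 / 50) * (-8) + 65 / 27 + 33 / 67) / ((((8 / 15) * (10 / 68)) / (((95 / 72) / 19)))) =7.17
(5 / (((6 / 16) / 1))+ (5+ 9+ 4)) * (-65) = -6110 / 3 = -2036.67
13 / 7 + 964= 6761 / 7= 965.86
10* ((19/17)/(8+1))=1.24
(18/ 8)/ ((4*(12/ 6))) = 9/ 32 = 0.28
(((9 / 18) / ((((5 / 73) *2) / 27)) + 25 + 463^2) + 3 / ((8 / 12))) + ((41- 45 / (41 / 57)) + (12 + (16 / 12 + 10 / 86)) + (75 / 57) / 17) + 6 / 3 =214491.02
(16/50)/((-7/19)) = -152/175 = -0.87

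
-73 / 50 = -1.46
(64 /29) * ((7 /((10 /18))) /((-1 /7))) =-28224 /145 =-194.65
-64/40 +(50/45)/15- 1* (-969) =130609/135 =967.47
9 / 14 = 0.64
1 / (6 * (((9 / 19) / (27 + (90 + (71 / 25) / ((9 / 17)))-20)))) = 218804 / 6075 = 36.02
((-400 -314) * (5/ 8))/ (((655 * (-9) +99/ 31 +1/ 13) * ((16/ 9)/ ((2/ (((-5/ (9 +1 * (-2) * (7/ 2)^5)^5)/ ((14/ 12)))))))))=3881133027113133128266670013/ 159341072089088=24357392455243.31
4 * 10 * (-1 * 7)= -280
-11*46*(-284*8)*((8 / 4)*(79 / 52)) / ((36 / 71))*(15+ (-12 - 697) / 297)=274491806096 / 3159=86891993.07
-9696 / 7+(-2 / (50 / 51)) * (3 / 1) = -243471 / 175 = -1391.26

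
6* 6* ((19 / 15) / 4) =57 / 5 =11.40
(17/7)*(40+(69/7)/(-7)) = 32147/343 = 93.72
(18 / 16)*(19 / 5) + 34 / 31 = 6661 / 1240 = 5.37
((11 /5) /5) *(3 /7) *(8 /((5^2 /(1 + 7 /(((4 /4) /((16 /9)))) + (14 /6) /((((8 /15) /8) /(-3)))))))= -72512 /13125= -5.52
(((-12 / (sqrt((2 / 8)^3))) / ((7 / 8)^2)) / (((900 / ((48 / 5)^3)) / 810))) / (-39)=1019215872 / 398125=2560.04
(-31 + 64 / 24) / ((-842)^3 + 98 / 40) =1700 / 35816861133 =0.00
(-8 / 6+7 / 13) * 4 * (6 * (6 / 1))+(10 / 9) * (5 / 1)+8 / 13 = -12670 / 117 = -108.29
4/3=1.33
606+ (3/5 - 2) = 3023/5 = 604.60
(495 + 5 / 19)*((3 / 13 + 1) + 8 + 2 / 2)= 65870 / 13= 5066.92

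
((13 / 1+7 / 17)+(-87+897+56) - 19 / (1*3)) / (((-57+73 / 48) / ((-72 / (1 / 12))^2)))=-531827638272 / 45271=-11747645.03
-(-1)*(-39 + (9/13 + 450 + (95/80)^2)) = 413.10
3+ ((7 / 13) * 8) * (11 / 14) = 83 / 13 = 6.38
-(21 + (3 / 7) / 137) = -20142 / 959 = -21.00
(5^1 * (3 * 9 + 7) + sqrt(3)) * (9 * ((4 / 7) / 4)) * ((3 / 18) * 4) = 6 * sqrt(3) / 7 + 1020 / 7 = 147.20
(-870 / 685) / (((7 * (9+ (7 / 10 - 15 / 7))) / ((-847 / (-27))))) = -491260 / 652257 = -0.75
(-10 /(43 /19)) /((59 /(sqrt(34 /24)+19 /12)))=-1805 /15222 - 95 * sqrt(51) /7611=-0.21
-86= -86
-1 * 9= -9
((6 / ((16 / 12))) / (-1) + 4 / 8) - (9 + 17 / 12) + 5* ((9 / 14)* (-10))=-3911 / 84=-46.56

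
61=61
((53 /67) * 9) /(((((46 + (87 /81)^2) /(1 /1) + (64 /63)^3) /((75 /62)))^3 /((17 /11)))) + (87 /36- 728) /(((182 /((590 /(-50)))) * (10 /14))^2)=-1165126291503058446067272045442812751 /194904123737145594840553486068210000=-5.98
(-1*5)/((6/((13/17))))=-65/102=-0.64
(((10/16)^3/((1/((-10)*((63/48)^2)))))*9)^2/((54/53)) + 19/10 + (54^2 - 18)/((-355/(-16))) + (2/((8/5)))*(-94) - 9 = 861283530586409/609885356032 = 1412.21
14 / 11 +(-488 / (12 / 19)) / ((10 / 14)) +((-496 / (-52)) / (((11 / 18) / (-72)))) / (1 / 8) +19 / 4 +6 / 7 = -604521139 / 60060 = -10065.29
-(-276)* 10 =2760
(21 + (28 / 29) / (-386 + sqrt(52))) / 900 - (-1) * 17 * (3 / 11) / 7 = 25655369647 / 37416594600 - 7 * sqrt(13) / 485929800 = 0.69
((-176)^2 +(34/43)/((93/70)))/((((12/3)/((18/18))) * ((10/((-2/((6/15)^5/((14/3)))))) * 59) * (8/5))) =-677443615625/90601344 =-7477.19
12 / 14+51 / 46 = 633 / 322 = 1.97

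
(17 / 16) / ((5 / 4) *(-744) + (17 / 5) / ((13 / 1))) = -1105 / 966928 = -0.00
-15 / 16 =-0.94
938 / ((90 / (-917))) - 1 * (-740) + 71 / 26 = -10312903 / 1170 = -8814.45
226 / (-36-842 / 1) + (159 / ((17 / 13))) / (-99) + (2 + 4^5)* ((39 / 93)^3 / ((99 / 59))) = 319943291134 / 7336897689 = 43.61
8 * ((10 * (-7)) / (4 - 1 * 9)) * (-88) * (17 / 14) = -11968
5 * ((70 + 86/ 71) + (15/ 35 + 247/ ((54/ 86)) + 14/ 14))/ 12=31266955/ 161028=194.17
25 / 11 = 2.27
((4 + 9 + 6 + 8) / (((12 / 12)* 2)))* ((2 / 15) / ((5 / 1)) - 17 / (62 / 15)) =-171009 / 3100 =-55.16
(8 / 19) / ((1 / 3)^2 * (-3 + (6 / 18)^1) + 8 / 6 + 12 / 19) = 27 / 107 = 0.25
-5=-5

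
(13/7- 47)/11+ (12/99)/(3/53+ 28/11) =-1421792/350427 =-4.06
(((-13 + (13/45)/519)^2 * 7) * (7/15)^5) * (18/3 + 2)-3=85510978548696443/414205668984375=206.45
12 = 12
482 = 482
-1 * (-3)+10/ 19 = 67/ 19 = 3.53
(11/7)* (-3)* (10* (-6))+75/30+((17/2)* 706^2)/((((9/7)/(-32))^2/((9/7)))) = 425161956467/126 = 3374301241.80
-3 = -3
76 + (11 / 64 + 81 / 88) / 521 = 27876353 / 366784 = 76.00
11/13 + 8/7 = 1.99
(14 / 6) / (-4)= -7 / 12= -0.58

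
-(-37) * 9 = 333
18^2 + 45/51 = 5523/17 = 324.88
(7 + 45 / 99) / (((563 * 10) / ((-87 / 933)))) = -1189 / 9630115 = -0.00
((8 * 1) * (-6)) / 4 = -12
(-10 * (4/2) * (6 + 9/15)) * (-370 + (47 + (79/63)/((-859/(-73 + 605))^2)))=94240341316/2213643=42572.51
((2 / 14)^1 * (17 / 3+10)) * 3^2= 141 / 7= 20.14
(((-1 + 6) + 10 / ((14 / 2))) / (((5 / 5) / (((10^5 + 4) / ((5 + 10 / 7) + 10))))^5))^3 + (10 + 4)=37865791542630013365103060291905572387630018556683438030883009466478 / 244140625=155098282158612534743462100000000000000000000000000000000000.00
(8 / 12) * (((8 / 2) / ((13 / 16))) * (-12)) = -512 / 13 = -39.38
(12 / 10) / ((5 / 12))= 72 / 25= 2.88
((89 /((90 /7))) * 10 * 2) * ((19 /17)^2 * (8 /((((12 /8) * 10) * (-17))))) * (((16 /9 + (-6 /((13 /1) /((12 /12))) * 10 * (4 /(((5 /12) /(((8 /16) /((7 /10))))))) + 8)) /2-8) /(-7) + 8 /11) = -111270180928 /5975264295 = -18.62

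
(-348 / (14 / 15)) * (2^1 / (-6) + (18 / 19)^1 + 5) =-278400 / 133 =-2093.23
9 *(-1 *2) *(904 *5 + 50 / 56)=-1139265 / 14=-81376.07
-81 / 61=-1.33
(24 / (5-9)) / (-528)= 1 / 88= 0.01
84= 84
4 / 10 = 2 / 5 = 0.40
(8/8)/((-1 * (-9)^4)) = -1/6561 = -0.00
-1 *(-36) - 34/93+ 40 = 7034/93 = 75.63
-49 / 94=-0.52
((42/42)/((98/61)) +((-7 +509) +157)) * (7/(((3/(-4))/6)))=-258572/7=-36938.86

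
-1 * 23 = -23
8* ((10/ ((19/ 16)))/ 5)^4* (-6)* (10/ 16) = -241.38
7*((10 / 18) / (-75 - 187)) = -35 / 2358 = -0.01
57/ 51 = 19/ 17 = 1.12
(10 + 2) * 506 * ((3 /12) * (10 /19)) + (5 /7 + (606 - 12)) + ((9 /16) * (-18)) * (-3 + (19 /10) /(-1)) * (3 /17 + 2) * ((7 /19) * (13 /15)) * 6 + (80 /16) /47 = 34018941567 /21253400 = 1600.64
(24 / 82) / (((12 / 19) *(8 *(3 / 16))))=38 / 123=0.31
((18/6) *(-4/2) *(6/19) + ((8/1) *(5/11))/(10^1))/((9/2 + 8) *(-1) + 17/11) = 640/4579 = 0.14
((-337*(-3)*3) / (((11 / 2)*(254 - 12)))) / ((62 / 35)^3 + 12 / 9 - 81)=-390119625 / 12687279671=-0.03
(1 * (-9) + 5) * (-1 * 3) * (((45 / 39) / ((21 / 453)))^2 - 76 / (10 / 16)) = 247395324 / 41405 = 5975.01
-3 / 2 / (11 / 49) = -147 / 22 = -6.68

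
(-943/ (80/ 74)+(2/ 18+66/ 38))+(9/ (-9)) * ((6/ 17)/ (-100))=-506064233/ 581400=-870.42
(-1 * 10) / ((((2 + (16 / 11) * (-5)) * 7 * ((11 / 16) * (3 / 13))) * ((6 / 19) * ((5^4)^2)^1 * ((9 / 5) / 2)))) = 3952 / 256921875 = 0.00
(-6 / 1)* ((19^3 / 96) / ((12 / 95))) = -651605 / 192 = -3393.78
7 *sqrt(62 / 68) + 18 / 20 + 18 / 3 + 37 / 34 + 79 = 7 *sqrt(1054) / 34 + 7394 / 85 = 93.67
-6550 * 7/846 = -22925/423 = -54.20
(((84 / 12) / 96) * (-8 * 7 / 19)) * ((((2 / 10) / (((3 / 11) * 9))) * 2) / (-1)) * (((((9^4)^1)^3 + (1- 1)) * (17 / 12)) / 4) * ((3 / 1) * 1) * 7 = 223645838264541 / 3040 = 73567709955.44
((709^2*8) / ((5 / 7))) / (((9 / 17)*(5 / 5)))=478552312 / 45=10634495.82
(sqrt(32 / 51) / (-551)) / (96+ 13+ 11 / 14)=-56 * sqrt(102) / 43191237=-0.00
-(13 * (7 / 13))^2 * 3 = -147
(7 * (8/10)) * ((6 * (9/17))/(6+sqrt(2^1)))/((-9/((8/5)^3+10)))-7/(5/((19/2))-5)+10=148008 * sqrt(2)/180625+1200827/180625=7.81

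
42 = 42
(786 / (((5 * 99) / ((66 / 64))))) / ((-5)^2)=131 / 2000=0.07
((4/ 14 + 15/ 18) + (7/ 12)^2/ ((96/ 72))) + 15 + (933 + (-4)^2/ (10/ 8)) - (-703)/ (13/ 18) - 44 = 165246583/ 87360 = 1891.56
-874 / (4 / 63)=-27531 / 2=-13765.50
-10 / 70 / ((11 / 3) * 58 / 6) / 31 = -9 / 69223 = -0.00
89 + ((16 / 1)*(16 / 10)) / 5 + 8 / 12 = 7109 / 75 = 94.79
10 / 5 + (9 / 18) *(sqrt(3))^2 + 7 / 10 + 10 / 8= 109 / 20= 5.45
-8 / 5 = -1.60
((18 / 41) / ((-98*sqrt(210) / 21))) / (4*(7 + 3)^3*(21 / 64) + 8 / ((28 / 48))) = -sqrt(210) / 2960405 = -0.00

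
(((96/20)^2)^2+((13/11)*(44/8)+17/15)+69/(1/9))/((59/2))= 4348031/110625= 39.30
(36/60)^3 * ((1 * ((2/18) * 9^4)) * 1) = 19683/125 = 157.46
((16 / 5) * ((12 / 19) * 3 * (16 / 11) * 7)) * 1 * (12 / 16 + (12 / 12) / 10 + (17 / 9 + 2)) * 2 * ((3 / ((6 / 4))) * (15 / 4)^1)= 4585728 / 1045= 4388.26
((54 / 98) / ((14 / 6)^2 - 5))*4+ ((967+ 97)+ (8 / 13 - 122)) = 603605 / 637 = 947.57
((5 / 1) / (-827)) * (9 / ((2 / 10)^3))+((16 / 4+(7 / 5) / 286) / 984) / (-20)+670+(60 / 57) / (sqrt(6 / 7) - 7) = 32936081270356571 / 49673972004800 - 20 * sqrt(42) / 6403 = 663.02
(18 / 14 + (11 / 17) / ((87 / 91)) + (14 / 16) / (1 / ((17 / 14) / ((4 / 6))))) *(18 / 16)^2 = 31810833 / 7067648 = 4.50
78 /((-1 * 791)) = -78 /791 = -0.10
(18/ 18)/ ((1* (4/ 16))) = 4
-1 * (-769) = 769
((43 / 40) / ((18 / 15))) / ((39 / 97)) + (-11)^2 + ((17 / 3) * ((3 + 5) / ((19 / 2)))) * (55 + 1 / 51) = 13721345 / 35568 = 385.78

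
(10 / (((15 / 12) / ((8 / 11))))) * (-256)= -16384 / 11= -1489.45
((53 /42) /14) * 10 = 0.90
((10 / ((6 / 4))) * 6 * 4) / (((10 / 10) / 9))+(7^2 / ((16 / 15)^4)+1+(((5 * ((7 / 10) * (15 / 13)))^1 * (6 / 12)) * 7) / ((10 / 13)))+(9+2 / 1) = 98843121 / 65536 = 1508.23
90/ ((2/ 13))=585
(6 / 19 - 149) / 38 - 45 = -35315 / 722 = -48.91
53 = 53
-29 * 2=-58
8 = 8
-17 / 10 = -1.70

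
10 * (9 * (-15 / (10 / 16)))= -2160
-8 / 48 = -1 / 6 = -0.17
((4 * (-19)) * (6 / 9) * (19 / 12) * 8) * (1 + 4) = -28880 / 9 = -3208.89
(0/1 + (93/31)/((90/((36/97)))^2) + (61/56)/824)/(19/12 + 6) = 44707359/246933559600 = 0.00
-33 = -33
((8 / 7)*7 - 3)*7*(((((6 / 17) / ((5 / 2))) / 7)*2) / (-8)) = -3 / 17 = -0.18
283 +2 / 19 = 5379 / 19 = 283.11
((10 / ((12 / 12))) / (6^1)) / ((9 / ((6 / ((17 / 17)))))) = 1.11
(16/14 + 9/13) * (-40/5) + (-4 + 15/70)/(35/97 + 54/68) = -17.96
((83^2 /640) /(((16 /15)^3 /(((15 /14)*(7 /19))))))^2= 4865219438765625 /396923697627136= 12.26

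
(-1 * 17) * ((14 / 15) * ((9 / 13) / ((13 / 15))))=-2142 / 169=-12.67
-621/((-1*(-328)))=-621/328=-1.89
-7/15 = -0.47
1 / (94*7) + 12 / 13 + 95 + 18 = 974511 / 8554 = 113.92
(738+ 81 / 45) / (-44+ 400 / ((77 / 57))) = 284823 / 97060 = 2.93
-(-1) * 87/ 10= 87/ 10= 8.70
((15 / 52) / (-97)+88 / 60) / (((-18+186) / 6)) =110743 / 2118480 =0.05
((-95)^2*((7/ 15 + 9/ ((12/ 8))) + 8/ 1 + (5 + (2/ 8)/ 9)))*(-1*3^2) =-6333745/ 4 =-1583436.25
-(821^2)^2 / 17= -454331269681 / 17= -26725368804.76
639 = 639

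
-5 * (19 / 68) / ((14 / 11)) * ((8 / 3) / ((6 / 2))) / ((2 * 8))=-1045 / 17136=-0.06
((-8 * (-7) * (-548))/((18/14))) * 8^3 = -109985792/9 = -12220643.56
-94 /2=-47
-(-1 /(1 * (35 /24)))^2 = -576 /1225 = -0.47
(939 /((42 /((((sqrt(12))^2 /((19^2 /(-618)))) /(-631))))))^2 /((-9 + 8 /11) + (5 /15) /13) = -288931852813032 /4497767844288761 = -0.06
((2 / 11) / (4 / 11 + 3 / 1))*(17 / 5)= 34 / 185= 0.18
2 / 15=0.13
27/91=0.30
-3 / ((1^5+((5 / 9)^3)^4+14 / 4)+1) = -0.55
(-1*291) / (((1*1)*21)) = -97 / 7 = -13.86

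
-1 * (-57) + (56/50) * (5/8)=577/10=57.70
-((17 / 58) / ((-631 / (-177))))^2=-9054081 / 1339413604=-0.01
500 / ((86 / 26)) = 151.16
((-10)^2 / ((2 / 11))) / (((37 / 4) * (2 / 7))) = 7700 / 37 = 208.11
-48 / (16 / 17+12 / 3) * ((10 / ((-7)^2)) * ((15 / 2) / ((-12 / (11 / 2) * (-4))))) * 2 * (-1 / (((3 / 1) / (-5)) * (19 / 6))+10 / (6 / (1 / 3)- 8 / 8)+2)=-138325 / 13034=-10.61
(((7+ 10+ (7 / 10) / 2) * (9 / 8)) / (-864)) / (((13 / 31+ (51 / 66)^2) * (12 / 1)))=-1301597 / 702766080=-0.00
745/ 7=106.43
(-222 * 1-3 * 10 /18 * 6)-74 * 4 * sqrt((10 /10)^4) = -528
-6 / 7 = -0.86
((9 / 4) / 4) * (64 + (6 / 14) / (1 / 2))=2043 / 56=36.48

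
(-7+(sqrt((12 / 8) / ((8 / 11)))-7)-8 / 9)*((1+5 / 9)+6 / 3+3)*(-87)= 229274 / 27-1711*sqrt(33) / 12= 7672.55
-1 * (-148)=148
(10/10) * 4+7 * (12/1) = 88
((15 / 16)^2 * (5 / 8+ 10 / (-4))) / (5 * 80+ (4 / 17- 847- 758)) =19125 / 13981696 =0.00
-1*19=-19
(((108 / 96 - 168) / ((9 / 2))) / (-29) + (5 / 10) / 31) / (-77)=-13969 / 830676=-0.02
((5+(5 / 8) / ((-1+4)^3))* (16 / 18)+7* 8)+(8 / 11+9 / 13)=2150428 / 34749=61.88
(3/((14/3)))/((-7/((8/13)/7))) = -36/4459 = -0.01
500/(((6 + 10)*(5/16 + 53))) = 0.59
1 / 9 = 0.11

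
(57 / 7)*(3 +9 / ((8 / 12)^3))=15219 / 56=271.77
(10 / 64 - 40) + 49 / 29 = -35407 / 928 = -38.15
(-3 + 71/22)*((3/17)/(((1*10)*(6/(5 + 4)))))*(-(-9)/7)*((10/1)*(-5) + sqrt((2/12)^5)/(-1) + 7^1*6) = -81/1309- 3*sqrt(6)/83776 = -0.06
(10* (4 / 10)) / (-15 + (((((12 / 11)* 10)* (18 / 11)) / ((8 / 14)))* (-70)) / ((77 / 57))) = -0.00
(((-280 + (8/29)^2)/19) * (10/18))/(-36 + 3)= 392360/1581921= 0.25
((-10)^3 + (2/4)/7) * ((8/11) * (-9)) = 503964/77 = 6544.99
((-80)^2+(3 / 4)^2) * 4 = 102409 / 4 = 25602.25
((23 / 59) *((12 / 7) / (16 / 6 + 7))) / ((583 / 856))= 708768 / 6982591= 0.10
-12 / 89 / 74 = -6 / 3293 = -0.00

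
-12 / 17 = -0.71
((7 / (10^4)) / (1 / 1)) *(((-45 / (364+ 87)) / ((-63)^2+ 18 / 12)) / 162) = -0.00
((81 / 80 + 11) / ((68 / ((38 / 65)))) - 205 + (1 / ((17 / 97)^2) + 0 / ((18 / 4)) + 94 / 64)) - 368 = -809815161 / 1502800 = -538.87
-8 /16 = -1 /2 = -0.50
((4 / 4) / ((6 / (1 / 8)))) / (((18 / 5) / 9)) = 5 / 96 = 0.05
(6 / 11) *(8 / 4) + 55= 617 / 11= 56.09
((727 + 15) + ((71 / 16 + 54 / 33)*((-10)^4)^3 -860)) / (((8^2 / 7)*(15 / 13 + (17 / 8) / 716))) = 544154406239428439 / 947551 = 574274531122.26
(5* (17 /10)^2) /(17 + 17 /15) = 51 /64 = 0.80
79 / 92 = 0.86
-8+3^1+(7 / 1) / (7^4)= -5.00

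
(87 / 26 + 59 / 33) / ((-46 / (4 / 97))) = -4405 / 957099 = -0.00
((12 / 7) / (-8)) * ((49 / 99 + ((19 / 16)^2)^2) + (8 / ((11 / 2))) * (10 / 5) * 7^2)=-940957075 / 30277632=-31.08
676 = 676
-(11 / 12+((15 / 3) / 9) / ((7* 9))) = -2099 / 2268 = -0.93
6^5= 7776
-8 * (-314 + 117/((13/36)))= -80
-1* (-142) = 142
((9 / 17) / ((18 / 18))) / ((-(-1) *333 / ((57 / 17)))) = 57 / 10693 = 0.01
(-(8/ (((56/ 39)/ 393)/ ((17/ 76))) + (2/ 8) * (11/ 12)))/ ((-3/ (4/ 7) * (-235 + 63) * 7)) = -3128171/ 40353264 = -0.08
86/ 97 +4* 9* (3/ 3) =3578/ 97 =36.89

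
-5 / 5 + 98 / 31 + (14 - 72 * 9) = -19587 / 31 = -631.84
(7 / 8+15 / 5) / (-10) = -31 / 80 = -0.39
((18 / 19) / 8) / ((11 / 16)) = 36 / 209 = 0.17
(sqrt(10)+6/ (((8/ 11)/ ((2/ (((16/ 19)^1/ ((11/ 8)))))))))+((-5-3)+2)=24.10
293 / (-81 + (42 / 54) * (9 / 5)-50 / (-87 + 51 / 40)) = -5023485 / 1354742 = -3.71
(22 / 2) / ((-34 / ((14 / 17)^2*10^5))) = -107800000 / 4913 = -21941.79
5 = 5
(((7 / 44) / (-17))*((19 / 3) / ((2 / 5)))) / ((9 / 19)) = -12635 / 40392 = -0.31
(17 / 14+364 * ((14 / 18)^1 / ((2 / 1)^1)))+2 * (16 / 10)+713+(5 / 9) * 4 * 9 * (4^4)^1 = 3766751 / 630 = 5978.97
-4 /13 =-0.31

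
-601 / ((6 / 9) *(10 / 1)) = -1803 / 20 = -90.15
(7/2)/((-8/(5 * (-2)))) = 35/8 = 4.38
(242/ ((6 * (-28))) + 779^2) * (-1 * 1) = -50974523/ 84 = -606839.56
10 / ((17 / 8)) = 80 / 17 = 4.71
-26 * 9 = -234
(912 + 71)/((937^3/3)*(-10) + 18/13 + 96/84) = -268359/748617826540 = -0.00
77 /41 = 1.88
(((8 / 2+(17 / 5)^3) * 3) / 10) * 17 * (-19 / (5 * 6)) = -1748399 / 12500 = -139.87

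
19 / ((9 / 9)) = 19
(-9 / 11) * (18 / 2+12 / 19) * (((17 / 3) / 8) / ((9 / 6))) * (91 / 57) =-94367 / 15884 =-5.94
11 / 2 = 5.50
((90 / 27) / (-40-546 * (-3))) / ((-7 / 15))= -25 / 5593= -0.00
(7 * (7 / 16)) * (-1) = -49 / 16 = -3.06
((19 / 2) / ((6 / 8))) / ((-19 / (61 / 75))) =-122 / 225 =-0.54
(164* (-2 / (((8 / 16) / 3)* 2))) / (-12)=82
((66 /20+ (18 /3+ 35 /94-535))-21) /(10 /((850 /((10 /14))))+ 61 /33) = -504175749 /1713620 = -294.22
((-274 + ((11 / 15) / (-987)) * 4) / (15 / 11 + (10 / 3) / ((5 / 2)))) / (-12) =22311377 / 2635290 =8.47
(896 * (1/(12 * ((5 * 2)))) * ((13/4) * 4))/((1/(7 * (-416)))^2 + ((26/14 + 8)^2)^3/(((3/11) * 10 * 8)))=29643963940864/12839671370761071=0.00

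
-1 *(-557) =557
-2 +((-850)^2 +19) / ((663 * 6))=714563 / 3978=179.63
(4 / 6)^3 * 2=16 / 27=0.59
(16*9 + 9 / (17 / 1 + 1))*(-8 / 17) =-68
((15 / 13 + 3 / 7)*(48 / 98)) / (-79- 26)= -1152 / 156065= -0.01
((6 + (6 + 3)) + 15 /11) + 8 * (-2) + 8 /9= 124 /99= 1.25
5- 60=-55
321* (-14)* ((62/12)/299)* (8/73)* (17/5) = -3157784/109135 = -28.93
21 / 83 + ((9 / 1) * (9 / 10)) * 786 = 2642244 / 415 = 6366.85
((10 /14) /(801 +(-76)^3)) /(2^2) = -1 /2453780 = -0.00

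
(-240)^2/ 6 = 9600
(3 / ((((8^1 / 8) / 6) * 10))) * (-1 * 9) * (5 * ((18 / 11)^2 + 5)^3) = -64942972209 / 1771561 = -36658.61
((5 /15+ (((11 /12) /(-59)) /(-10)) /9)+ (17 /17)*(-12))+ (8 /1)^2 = 3334691 /63720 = 52.33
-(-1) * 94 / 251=0.37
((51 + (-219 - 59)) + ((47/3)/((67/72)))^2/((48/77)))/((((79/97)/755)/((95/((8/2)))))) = 7111172327725/1418524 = 5013078.61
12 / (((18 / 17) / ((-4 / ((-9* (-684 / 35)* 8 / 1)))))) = -595 / 18468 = -0.03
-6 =-6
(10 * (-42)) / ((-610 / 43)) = 1806 / 61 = 29.61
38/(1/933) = 35454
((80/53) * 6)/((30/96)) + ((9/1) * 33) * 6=95982/53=1810.98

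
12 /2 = 6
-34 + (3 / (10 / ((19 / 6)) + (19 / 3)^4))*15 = -84283351 / 2480959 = -33.97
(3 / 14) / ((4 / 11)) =33 / 56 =0.59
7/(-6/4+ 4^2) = 0.48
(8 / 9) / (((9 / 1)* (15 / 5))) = 8 / 243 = 0.03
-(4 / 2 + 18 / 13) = -44 / 13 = -3.38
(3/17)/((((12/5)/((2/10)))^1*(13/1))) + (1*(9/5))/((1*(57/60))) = 31843/16796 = 1.90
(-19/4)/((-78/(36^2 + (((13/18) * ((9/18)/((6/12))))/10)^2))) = 797820811/10108800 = 78.92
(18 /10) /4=0.45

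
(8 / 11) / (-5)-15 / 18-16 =-5603 / 330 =-16.98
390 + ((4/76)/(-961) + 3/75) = 178043484/456475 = 390.04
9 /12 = 3 /4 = 0.75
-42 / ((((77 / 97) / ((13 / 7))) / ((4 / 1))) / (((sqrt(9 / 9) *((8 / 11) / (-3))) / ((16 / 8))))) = 40352 / 847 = 47.64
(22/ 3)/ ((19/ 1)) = 22/ 57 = 0.39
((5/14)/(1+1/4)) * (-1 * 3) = -6/7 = -0.86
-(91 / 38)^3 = -753571 / 54872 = -13.73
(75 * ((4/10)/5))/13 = 6/13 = 0.46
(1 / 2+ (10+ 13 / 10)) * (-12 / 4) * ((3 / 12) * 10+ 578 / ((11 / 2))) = -3808.72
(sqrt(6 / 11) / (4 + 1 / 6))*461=81.71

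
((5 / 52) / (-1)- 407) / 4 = -21169 / 208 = -101.77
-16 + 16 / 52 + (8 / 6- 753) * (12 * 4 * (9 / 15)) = -281628 / 13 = -21663.69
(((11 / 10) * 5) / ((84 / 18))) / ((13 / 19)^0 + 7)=0.15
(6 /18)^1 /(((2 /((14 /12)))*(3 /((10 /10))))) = 7 /108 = 0.06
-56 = -56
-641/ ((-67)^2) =-641/ 4489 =-0.14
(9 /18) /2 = 1 /4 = 0.25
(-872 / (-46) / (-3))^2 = 39.93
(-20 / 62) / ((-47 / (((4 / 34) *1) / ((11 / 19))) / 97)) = 36860 / 272459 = 0.14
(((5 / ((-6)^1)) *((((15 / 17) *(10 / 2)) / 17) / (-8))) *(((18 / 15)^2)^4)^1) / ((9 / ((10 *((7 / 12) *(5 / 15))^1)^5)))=16807 / 46818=0.36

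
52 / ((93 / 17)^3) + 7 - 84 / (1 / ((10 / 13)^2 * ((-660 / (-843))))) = -1206932669225 / 38198109573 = -31.60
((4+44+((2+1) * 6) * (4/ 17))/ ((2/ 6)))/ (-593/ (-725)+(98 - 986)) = -1931400/ 10934519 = -0.18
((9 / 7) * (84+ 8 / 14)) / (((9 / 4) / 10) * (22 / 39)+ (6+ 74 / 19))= 26320320 / 2425843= 10.85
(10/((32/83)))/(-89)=-415/1424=-0.29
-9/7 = -1.29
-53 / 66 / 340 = -53 / 22440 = -0.00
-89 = -89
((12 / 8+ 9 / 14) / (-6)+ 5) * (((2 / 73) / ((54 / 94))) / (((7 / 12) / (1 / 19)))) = 12220 / 611667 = 0.02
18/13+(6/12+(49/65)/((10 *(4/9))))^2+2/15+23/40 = 51538243/20280000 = 2.54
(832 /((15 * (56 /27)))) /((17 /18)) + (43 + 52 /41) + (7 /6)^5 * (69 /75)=70730574959 /948477600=74.57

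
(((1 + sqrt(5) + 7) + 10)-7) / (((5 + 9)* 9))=0.11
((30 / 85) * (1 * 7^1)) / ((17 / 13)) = 546 / 289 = 1.89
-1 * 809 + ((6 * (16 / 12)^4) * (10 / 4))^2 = 1048639 / 729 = 1438.46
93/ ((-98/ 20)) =-930/ 49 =-18.98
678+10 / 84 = 28481 / 42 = 678.12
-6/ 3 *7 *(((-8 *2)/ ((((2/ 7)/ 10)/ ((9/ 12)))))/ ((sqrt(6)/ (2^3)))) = 7840 *sqrt(6) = 19204.00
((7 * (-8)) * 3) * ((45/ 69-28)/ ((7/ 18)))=271728/ 23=11814.26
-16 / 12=-4 / 3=-1.33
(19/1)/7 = 19/7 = 2.71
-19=-19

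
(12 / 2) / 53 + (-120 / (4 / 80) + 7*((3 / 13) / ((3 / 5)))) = -1651667 / 689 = -2397.19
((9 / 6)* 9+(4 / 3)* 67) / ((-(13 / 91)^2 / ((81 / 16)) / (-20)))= 4081455 / 8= 510181.88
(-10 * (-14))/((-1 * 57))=-140/57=-2.46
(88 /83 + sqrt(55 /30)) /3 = 88 /249 + sqrt(66) /18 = 0.80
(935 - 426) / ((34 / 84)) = 21378 / 17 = 1257.53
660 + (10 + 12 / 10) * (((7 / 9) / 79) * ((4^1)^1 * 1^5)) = 2347868 / 3555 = 660.44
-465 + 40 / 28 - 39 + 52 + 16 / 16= -3147 / 7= -449.57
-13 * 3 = -39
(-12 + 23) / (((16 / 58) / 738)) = 117711 / 4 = 29427.75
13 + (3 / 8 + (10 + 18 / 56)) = 1327 / 56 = 23.70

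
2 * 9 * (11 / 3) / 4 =33 / 2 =16.50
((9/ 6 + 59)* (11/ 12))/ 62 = 1331/ 1488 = 0.89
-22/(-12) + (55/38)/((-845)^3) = 1.83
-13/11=-1.18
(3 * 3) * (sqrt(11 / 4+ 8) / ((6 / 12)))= 9 * sqrt(43)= 59.02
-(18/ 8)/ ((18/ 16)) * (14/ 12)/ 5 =-7/ 15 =-0.47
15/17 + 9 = 168/17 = 9.88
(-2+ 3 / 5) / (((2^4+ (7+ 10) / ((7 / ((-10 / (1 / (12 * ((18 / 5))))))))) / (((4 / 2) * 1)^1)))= 49 / 18080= 0.00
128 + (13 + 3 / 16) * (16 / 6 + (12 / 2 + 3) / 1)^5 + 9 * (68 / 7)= 77580672479 / 27216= 2850553.81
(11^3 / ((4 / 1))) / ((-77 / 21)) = -363 / 4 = -90.75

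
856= 856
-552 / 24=-23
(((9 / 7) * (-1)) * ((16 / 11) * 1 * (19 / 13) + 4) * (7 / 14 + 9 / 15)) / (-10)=1971 / 2275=0.87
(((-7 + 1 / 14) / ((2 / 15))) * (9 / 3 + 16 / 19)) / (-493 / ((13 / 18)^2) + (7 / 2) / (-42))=53851005 / 254954749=0.21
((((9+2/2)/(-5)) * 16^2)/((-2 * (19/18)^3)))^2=2229025112064/47045881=47379.81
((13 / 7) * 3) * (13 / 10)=507 / 70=7.24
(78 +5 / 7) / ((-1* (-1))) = 551 / 7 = 78.71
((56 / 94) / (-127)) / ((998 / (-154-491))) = 9030 / 2978531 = 0.00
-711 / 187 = -3.80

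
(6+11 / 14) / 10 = 19 / 28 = 0.68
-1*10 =-10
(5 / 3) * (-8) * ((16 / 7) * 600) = -128000 / 7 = -18285.71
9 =9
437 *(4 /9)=1748 /9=194.22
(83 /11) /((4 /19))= 1577 /44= 35.84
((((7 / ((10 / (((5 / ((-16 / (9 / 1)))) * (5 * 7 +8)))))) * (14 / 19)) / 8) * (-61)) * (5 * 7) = 40486005 / 2432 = 16647.21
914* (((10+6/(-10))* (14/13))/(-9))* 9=-601412/65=-9252.49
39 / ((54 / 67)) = 871 / 18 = 48.39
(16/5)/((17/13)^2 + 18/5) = 2704/4487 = 0.60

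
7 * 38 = 266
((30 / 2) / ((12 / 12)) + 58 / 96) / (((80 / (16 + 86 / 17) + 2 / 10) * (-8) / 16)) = -670355 / 85896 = -7.80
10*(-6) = -60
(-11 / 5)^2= 121 / 25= 4.84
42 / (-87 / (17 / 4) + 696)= 119 / 1914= 0.06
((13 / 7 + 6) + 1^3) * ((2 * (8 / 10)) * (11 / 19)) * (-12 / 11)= -8.95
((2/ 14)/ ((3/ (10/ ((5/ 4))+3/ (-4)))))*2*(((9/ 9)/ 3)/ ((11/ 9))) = 29/ 154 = 0.19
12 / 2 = 6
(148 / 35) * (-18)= -2664 / 35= -76.11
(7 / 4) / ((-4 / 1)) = -7 / 16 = -0.44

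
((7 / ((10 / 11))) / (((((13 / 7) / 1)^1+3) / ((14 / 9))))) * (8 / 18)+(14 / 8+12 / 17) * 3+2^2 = 343249 / 27540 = 12.46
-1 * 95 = -95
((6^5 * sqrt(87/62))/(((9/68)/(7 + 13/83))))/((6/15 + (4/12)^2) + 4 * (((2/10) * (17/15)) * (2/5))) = 19630512000 * sqrt(5394)/2529259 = 570024.86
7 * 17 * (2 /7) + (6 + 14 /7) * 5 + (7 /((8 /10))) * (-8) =4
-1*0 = 0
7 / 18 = 0.39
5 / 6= 0.83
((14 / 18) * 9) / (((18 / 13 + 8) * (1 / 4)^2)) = 728 / 61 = 11.93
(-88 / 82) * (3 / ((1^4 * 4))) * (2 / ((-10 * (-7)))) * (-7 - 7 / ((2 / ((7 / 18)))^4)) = 18502187 / 114773760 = 0.16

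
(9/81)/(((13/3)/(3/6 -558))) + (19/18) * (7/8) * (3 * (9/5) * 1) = -29039/3120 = -9.31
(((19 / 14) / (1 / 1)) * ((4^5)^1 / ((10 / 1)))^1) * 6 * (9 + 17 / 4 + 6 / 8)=58368 / 5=11673.60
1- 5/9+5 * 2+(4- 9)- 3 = 22/9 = 2.44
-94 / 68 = -47 / 34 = -1.38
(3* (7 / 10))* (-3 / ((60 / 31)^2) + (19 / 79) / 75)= -105861 / 63200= -1.68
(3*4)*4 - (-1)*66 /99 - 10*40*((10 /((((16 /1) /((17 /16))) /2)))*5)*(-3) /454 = 66.22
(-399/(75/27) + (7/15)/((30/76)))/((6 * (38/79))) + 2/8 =-66299/1350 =-49.11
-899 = -899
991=991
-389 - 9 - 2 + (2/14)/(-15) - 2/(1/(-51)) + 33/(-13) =-300.55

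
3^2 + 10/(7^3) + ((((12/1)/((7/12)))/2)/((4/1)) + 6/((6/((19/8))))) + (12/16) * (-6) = 26001/2744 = 9.48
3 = 3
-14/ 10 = -7/ 5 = -1.40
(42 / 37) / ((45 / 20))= 0.50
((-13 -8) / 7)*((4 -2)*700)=-4200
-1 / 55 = -0.02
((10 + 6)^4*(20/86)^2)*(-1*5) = -32768000/1849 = -17722.01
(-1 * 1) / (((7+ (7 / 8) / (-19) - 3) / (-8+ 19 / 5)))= 3192 / 3005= 1.06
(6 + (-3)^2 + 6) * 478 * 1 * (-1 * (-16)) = 160608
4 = 4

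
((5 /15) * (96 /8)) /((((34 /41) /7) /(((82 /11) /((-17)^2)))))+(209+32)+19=14098248 /54043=260.87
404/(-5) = -404/5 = -80.80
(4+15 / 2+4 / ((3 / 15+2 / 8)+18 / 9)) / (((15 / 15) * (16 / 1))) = 1287 / 1568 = 0.82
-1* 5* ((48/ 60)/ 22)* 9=-18/ 11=-1.64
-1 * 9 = -9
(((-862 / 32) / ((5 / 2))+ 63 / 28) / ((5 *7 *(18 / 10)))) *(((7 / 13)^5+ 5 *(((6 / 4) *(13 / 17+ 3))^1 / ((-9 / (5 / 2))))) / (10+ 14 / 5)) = 50352074663 / 610797777408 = 0.08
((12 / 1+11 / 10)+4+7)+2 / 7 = 1707 / 70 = 24.39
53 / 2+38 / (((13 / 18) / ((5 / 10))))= 1373 / 26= 52.81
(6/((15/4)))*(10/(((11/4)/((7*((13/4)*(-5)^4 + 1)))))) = 82768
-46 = -46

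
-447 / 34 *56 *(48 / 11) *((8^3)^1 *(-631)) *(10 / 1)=1940913192960 / 187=10379214935.61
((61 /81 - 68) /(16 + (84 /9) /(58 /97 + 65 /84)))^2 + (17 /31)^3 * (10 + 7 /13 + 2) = 1776799713747894198163 /165070698296657587200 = 10.76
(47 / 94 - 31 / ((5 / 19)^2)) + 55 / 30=-33398 / 75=-445.31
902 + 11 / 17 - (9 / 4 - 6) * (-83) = 40215 / 68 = 591.40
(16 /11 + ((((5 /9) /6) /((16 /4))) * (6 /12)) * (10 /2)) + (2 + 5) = 8.51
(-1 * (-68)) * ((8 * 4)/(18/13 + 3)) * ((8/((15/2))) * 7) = 3168256/855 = 3705.56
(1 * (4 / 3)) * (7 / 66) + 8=806 / 99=8.14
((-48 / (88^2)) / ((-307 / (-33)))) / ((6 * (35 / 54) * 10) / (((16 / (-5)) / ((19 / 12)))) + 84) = -1944 / 188946527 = -0.00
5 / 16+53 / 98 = 669 / 784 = 0.85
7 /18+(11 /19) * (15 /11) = 403 /342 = 1.18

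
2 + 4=6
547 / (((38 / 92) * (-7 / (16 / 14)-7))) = -201296 / 1995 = -100.90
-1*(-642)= 642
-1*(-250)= 250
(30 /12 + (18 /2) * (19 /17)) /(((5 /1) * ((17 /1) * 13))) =427 /37570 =0.01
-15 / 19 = -0.79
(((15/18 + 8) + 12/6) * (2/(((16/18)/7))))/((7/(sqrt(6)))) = 195 * sqrt(6)/8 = 59.71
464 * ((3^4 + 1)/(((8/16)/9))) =684864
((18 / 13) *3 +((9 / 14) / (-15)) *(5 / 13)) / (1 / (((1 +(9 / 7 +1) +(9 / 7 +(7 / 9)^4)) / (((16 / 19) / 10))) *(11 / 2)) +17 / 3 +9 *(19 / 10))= 8235381033 / 45323006351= 0.18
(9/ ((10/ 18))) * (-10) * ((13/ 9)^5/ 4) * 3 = -371293/ 486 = -763.98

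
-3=-3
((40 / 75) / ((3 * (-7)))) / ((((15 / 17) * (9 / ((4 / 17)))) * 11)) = -32 / 467775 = -0.00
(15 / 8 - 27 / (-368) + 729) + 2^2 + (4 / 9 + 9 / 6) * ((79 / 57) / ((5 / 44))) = 143223581 / 188784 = 758.66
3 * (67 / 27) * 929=62243 / 9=6915.89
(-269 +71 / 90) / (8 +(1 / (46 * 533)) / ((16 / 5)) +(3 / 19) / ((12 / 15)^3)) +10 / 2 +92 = 64.72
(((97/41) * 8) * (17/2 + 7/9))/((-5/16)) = -1036736/1845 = -561.92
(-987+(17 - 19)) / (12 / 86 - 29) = 42527 / 1241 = 34.27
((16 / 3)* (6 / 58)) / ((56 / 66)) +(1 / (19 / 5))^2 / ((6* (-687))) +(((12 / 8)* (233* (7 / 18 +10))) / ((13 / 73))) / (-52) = -391.45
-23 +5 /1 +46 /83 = -1448 /83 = -17.45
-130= -130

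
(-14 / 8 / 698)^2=49 / 7795264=0.00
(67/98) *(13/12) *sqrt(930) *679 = 84487 *sqrt(930)/168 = 15336.35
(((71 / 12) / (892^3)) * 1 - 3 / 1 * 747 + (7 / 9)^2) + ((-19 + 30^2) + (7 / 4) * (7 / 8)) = -312245211922571 / 229953261312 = -1357.86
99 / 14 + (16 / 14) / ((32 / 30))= 57 / 7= 8.14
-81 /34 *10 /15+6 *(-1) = -7.59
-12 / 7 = -1.71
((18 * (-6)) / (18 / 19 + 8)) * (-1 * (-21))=-21546 / 85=-253.48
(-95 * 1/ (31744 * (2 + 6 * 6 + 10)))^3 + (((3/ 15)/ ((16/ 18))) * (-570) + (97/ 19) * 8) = -5875068365526418362701/ 67214390453109522432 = -87.41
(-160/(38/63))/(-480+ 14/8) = 0.55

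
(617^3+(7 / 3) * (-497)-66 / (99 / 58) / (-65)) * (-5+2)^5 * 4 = -14839968209184 / 65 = -228307203218.22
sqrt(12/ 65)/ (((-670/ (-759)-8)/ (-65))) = 759 * sqrt(195)/ 2701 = 3.92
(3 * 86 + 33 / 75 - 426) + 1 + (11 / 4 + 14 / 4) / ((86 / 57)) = -162.42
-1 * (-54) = 54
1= 1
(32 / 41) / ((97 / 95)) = 3040 / 3977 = 0.76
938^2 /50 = 17596.88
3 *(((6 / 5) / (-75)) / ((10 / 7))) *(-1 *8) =168 / 625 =0.27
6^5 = 7776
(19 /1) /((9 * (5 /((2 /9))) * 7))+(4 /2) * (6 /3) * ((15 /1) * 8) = 1360838 /2835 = 480.01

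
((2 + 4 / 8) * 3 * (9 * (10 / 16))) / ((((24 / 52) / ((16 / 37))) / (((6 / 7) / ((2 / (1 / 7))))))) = 8775 / 3626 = 2.42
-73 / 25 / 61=-0.05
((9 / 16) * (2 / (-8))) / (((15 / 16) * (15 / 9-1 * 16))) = 9 / 860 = 0.01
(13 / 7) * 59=767 / 7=109.57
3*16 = 48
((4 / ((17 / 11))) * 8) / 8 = 44 / 17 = 2.59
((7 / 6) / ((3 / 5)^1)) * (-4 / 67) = -0.12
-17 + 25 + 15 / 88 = 719 / 88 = 8.17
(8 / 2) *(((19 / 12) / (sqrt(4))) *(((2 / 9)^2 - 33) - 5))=-29203 / 243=-120.18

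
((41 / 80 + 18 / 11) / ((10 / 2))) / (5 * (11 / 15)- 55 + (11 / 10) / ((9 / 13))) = -17019 / 1969880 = -0.01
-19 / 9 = -2.11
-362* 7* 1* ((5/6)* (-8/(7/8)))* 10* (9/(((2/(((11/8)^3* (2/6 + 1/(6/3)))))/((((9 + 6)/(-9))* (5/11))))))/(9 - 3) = -68440625/288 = -237641.06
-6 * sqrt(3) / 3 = -2 * sqrt(3) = -3.46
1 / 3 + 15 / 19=64 / 57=1.12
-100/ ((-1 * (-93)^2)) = 100/ 8649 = 0.01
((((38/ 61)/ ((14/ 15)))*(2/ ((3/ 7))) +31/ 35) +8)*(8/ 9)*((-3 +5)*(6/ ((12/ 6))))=409936/ 6405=64.00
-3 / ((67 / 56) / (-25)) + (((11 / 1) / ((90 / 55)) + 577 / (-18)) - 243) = -41335 / 201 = -205.65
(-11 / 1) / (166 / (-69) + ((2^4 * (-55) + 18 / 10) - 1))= 3795 / 304154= 0.01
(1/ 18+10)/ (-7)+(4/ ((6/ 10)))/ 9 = -263/ 378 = -0.70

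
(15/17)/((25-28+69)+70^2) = 15/84422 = 0.00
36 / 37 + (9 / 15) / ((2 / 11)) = 1581 / 370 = 4.27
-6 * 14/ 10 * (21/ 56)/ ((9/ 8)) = -14/ 5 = -2.80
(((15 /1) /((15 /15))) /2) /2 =15 /4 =3.75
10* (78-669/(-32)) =15825/16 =989.06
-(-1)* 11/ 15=11/ 15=0.73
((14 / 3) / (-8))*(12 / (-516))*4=7 / 129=0.05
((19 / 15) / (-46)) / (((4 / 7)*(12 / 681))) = -30191 / 11040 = -2.73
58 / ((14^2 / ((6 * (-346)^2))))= 10415292 / 49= 212556.98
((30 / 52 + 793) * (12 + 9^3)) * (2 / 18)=392027 / 6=65337.83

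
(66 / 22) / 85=3 / 85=0.04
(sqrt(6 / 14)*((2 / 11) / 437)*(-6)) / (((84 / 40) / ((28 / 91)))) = -160*sqrt(21) / 3062059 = -0.00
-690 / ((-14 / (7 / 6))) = 115 / 2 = 57.50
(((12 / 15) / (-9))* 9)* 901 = -3604 / 5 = -720.80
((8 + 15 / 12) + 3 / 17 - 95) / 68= -5819 / 4624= -1.26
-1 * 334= -334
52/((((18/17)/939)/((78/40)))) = 899249/10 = 89924.90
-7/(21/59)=-59/3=-19.67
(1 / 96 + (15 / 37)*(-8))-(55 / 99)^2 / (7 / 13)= -2555087 / 671328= -3.81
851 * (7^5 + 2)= 14304459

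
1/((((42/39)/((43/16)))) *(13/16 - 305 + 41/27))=-15093/1830542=-0.01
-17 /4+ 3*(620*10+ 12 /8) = 74401 /4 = 18600.25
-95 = -95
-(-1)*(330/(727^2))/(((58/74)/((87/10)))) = 0.01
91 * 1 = 91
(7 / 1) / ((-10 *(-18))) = 7 / 180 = 0.04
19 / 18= 1.06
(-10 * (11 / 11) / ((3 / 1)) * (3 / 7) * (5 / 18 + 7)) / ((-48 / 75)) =16375 / 1008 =16.25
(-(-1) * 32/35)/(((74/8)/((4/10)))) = 256/6475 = 0.04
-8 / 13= -0.62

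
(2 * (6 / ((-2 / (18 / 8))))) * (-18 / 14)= 243 / 14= 17.36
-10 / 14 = -5 / 7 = -0.71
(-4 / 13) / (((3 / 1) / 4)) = -16 / 39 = -0.41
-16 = -16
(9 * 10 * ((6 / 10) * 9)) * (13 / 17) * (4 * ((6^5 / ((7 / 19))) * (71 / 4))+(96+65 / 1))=66281828418 / 119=556990154.77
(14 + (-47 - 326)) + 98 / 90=-16106 / 45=-357.91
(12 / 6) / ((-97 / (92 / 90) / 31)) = -0.65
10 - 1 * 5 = 5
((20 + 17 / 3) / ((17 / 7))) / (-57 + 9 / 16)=-1232 / 6579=-0.19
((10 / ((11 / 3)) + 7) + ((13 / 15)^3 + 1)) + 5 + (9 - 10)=570917 / 37125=15.38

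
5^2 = 25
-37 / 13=-2.85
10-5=5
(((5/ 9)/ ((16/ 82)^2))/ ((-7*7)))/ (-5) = 1681/ 28224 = 0.06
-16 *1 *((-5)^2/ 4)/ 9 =-100/ 9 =-11.11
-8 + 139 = 131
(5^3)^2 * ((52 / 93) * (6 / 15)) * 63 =6825000 / 31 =220161.29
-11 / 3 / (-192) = 11 / 576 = 0.02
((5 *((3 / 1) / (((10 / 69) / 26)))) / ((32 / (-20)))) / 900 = -299 / 160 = -1.87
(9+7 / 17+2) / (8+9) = 194 / 289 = 0.67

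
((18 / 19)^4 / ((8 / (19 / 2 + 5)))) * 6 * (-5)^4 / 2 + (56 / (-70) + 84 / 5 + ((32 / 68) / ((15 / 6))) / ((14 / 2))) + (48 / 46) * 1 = 4912627650043 / 1783442885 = 2754.58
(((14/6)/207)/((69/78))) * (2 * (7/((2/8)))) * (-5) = -50960/14283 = -3.57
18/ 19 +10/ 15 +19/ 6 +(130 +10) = 16505/ 114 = 144.78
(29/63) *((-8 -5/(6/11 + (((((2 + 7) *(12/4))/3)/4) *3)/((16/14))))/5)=-577912/715365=-0.81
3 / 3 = 1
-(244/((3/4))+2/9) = -2930/9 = -325.56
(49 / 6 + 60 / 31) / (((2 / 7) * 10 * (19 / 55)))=144683 / 14136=10.24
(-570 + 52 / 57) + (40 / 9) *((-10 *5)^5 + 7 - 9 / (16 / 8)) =-237500095414 / 171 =-1388889446.87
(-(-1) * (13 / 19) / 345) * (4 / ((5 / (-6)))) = -0.01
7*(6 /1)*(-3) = -126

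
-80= -80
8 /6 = 4 /3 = 1.33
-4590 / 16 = -2295 / 8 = -286.88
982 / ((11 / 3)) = 267.82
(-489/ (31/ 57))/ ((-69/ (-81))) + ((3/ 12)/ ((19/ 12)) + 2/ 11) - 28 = -161409192/ 149017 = -1083.16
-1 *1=-1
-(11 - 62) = 51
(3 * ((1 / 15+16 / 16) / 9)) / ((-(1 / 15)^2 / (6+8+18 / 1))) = -2560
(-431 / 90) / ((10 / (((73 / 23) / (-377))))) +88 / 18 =38183863 / 7803900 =4.89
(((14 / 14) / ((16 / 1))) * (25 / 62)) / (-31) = -25 / 30752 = -0.00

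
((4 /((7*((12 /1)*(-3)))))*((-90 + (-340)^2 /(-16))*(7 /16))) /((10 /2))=1463 /144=10.16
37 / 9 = 4.11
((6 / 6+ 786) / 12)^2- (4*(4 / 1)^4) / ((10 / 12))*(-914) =1127424.37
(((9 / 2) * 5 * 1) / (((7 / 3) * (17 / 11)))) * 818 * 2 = 1214730 / 119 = 10207.82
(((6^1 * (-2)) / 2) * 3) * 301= -5418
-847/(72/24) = -282.33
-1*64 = -64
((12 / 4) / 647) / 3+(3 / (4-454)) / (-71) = 11297 / 6890550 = 0.00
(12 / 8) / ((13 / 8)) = 12 / 13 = 0.92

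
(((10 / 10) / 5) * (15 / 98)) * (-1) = -3 / 98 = -0.03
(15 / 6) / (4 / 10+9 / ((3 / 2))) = 25 / 64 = 0.39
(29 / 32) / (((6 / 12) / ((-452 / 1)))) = -3277 / 4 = -819.25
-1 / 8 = -0.12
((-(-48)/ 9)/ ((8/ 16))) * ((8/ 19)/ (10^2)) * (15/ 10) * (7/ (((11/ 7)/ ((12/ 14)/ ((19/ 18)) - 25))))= -720608/ 99275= -7.26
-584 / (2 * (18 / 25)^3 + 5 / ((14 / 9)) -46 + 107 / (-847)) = 13.85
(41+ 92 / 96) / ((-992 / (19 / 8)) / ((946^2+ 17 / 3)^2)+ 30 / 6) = 137909958092269925 / 16434155878198824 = 8.39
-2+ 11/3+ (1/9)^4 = 10936/6561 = 1.67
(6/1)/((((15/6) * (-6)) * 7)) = -2/35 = -0.06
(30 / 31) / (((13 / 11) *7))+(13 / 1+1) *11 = 434764 / 2821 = 154.12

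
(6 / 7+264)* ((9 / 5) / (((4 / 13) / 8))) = 433836 / 35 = 12395.31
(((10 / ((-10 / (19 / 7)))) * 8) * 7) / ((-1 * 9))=152 / 9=16.89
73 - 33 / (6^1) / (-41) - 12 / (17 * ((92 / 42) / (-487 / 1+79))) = 385899 / 1886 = 204.61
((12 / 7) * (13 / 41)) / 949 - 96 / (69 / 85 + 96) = -56953804 / 57468593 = -0.99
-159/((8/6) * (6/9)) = -1431/8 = -178.88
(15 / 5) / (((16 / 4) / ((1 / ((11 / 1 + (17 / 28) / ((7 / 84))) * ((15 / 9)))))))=63 / 2560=0.02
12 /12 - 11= -10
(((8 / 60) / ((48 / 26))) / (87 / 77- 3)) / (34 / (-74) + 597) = -37037 / 572106240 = -0.00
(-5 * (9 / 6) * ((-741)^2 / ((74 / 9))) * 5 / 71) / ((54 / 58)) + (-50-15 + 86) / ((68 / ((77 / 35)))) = -8459127447 / 223295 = -37883.19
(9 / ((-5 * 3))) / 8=-3 / 40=-0.08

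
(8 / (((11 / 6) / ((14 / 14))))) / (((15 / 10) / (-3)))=-96 / 11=-8.73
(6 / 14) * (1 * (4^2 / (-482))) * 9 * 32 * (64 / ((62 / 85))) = -18800640 / 52297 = -359.50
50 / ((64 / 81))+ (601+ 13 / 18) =191521 / 288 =665.00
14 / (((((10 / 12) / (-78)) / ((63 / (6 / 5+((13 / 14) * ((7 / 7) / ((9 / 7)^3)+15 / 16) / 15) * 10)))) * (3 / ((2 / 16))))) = -4212791856 / 2537159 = -1660.44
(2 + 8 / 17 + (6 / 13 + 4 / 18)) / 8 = 3137 / 7956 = 0.39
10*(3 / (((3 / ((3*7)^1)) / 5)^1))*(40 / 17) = 42000 / 17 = 2470.59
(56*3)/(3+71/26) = 29.32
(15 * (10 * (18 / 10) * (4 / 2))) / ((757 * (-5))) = -108 / 757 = -0.14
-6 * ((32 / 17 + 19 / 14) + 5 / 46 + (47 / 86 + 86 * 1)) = -63478785 / 117691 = -539.37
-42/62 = -21/31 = -0.68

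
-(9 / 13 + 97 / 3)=-1288 / 39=-33.03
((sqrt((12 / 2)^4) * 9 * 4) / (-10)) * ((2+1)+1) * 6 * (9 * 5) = -139968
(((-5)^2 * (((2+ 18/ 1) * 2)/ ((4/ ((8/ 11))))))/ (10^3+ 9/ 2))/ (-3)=-0.06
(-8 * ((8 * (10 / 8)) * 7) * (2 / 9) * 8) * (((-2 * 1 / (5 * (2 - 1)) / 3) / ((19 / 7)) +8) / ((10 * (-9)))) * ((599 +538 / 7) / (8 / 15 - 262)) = -12036992 / 52947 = -227.34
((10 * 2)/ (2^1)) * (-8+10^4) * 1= 99920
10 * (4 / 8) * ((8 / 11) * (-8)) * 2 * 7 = -4480 / 11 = -407.27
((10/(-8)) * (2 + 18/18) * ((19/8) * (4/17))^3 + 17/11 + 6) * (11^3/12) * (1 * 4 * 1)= 1441980353/471648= 3057.32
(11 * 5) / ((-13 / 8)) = -440 / 13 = -33.85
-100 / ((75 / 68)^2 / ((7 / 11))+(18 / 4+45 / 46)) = -74446400 / 5501493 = -13.53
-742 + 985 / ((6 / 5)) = 473 / 6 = 78.83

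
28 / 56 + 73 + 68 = 283 / 2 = 141.50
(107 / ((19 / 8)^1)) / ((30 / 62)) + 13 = 30241 / 285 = 106.11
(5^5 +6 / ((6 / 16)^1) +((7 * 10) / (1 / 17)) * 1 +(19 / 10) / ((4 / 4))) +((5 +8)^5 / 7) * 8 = 30006743 / 70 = 428667.76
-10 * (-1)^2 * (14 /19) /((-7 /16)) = 320 /19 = 16.84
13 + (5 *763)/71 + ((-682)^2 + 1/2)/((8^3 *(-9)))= -34.21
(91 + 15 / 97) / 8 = 4421 / 388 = 11.39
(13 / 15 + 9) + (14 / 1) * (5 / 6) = 323 / 15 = 21.53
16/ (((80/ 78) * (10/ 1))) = 39/ 25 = 1.56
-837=-837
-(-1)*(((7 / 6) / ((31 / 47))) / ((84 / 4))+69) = 38549 / 558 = 69.08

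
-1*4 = -4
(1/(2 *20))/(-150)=-1/6000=-0.00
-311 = -311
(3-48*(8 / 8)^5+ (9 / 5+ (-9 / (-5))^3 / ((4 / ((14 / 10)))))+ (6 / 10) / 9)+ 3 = -285691 / 7500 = -38.09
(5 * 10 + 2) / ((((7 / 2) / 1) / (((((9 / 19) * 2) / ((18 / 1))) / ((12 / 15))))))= 130 / 133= 0.98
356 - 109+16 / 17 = 4215 / 17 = 247.94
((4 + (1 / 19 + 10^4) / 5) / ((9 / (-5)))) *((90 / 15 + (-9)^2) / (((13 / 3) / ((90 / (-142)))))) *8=1987577640 / 17537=113336.24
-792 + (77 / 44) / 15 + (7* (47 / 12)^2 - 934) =-1165321 / 720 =-1618.50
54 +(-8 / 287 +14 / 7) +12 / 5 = 83764 / 1435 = 58.37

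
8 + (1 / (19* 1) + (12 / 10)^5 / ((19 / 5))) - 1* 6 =32151 / 11875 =2.71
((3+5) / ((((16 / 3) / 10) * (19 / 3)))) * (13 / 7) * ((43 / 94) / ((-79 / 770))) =-1383525 / 70547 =-19.61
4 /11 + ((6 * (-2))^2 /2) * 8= 6340 /11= 576.36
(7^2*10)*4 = 1960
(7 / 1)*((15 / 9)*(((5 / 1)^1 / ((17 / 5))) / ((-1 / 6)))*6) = -10500 / 17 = -617.65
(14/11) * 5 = 70/11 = 6.36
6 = 6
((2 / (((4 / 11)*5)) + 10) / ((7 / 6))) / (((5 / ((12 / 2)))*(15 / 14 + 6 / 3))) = 3996 / 1075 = 3.72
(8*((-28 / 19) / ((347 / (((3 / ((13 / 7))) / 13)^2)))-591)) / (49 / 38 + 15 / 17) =-30270034648752 / 13904665801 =-2176.97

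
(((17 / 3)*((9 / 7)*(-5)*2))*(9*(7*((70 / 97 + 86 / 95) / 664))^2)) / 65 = -0.00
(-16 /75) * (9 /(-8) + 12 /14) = 2 /35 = 0.06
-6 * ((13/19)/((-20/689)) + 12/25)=131619/950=138.55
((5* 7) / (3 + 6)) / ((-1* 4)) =-35 / 36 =-0.97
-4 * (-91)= 364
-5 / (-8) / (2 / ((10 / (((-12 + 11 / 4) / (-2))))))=25 / 37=0.68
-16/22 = -0.73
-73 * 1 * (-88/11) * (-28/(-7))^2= 9344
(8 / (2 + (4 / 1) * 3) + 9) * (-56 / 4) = -134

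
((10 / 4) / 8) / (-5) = -1 / 16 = -0.06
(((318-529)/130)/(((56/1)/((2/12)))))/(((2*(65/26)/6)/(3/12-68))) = 57181/145600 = 0.39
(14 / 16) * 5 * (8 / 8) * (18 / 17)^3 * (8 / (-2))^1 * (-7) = 714420 / 4913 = 145.41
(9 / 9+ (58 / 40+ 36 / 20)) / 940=17 / 3760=0.00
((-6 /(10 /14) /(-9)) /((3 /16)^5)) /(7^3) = 2097152 /178605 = 11.74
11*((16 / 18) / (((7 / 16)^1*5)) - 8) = -26312 / 315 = -83.53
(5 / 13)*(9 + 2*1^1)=55 / 13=4.23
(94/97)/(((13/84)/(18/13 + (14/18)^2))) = 5514040/442611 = 12.46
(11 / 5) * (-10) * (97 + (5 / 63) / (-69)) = -9276388 / 4347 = -2133.97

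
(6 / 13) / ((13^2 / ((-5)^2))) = 150 / 2197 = 0.07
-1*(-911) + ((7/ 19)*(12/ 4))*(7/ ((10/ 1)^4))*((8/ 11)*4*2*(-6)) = 118995847/ 130625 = 910.97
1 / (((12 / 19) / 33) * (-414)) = -209 / 1656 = -0.13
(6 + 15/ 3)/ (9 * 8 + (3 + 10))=0.13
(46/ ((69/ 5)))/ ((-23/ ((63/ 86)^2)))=-6615/ 85054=-0.08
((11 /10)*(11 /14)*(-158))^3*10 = -873448663879 /34300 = -25464975.62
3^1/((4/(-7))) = -21/4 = -5.25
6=6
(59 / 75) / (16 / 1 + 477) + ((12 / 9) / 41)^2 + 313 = 58364016262 / 186464925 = 313.00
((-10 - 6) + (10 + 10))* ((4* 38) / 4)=152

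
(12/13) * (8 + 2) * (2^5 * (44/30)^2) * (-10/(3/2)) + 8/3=-495304/117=-4233.37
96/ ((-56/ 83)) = -996/ 7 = -142.29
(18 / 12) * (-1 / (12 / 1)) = -1 / 8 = -0.12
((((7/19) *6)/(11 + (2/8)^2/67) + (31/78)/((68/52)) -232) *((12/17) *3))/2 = -5290782963/21585121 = -245.11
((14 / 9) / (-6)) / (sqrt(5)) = -7* sqrt(5) / 135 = -0.12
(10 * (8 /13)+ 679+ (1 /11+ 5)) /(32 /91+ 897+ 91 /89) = 0.77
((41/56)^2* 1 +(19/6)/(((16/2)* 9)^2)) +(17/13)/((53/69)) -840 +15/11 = -9661328026349/11551123584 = -836.40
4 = 4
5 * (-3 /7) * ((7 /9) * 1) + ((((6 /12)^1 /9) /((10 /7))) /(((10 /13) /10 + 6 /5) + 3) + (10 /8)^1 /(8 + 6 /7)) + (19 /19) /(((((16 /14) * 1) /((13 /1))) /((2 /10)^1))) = 1176701 /1551240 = 0.76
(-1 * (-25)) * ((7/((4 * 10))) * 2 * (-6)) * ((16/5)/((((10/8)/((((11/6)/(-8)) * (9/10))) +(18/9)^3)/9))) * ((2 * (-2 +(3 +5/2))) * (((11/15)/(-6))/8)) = 53361/640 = 83.38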